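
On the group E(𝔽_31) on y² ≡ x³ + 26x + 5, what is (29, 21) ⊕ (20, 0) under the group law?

(15, 22)

(29, 21) + (20, 0). λ = (0 - 21)/(20 - 29) ≡ 10/22 mod 31. 22⁻¹ ≡ 24 (mod 31), so λ ≡ 23.
  x = λ² - 29 - 20 = 529 - 49 ≡ 15; y = λ·(29 - 15) - 21 ≡ 22. → (15, 22)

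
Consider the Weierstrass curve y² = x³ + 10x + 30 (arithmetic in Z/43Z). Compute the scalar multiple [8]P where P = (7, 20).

Double-and-add on 8 = (1000)₂. Start with P = (7, 20) for the leading 1-bit.
double: tangent at (7, 20): λ = (3·7² + 10)/(2·20) ≡ 28/40. 40⁻¹ ≡ 14 (mod 43) since 40·14 = 560 ≡ 1, so λ ≡ 28·14 ≡ 5.
  x = λ² - 7 - 7 = 25 - 14 ≡ 11; y = λ·(7 - 11) - 20 ≡ 3. → (11, 3)
double: tangent at (11, 3): λ = (3·11² + 10)/(2·3) ≡ 29/6. 6⁻¹ ≡ 36 (mod 43), so λ ≡ 29·36 ≡ 12.
  x = λ² - 11 - 11 = 144 - 22 ≡ 36; y = λ·(11 - 36) - 3 ≡ 41. → (36, 41)
double: tangent at (36, 41): λ = (3·36² + 10)/(2·41) ≡ 28/39. 39⁻¹ ≡ 32 (mod 43) since 39·32 = 1248 ≡ 1, so λ ≡ 28·32 ≡ 36.
  x = λ² - 36 - 36 = 1296 - 72 ≡ 20; y = λ·(36 - 20) - 41 ≡ 19. → (20, 19)

(20, 19)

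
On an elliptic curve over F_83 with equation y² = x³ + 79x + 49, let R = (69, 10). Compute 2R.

tangent at (69, 10): λ = (3·69² + 79)/(2·10) ≡ 3/20. 20⁻¹ ≡ 54 (mod 83) since 20·54 = 1080 ≡ 1, so λ ≡ 3·54 ≡ 79.
  x = λ² - 69 - 69 = 6241 - 138 ≡ 44; y = λ·(69 - 44) - 10 ≡ 56. → (44, 56)

(44, 56)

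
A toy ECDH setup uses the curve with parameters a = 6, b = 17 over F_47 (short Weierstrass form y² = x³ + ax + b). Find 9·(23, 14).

(40, 14)

Write P = (23, 14).
Double-and-add on 9 = (1001)₂. Start with P = (23, 14) for the leading 1-bit.
double: tangent at (23, 14): λ = (3·23² + 6)/(2·14) ≡ 42/28. 28⁻¹ ≡ 42 (mod 47), so λ ≡ 42·42 ≡ 25.
  x = λ² - 23 - 23 = 625 - 46 ≡ 15; y = λ·(23 - 15) - 14 ≡ 45. → (15, 45)
double: tangent at (15, 45): λ = (3·15² + 6)/(2·45) ≡ 23/43. 43⁻¹ ≡ 35 (mod 47) since 43·35 = 1505 ≡ 1, so λ ≡ 23·35 ≡ 6.
  x = λ² - 15 - 15 = 36 - 30 ≡ 6; y = λ·(15 - 6) - 45 ≡ 9. → (6, 9)
double: tangent at (6, 9): λ = (3·6² + 6)/(2·9) ≡ 20/18. 18⁻¹ ≡ 34 (mod 47), so λ ≡ 20·34 ≡ 22.
  x = λ² - 6 - 6 = 484 - 12 ≡ 2; y = λ·(6 - 2) - 9 ≡ 32. → (2, 32)
add P: (2, 32) + (23, 14). λ = (14 - 32)/(23 - 2) ≡ 29/21 mod 47. 21⁻¹ ≡ 9 (mod 47), so λ ≡ 26.
  x = λ² - 2 - 23 = 676 - 25 ≡ 40; y = λ·(2 - 40) - 32 ≡ 14. → (40, 14)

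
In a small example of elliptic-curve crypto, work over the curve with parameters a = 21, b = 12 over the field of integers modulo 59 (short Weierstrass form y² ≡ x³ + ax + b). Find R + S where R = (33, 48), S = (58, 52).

(33, 48) + (58, 52). λ = (52 - 48)/(58 - 33) ≡ 4/25 mod 59. 25⁻¹ ≡ 26 (mod 59) since 25·26 = 650 ≡ 1, so λ ≡ 45.
  x = λ² - 33 - 58 = 2025 - 91 ≡ 46; y = λ·(33 - 46) - 48 ≡ 16. → (46, 16)

(46, 16)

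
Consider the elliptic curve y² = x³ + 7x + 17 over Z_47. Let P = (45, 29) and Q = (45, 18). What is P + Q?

The two points share x = 45 and their y-coordinates satisfy 29 + 18 ≡ 0 (mod 47), so they are inverses. Their sum is 𝒪.

O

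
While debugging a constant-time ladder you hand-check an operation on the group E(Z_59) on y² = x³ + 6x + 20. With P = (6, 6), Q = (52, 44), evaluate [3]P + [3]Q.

First 3P:
Repeated addition: build up to 3P.
2P: tangent at (6, 6): λ = (3·6² + 6)/(2·6) ≡ 55/12. 12⁻¹ ≡ 5 (mod 59), so λ ≡ 55·5 ≡ 39.
  x = λ² - 6 - 6 = 1521 - 12 ≡ 34; y = λ·(6 - 34) - 6 ≡ 23. → (34, 23)
3P: (34, 23) + (6, 6). λ = (6 - 23)/(6 - 34) ≡ 42/31 mod 59. 31⁻¹ ≡ 40 (mod 59), so λ ≡ 28.
  x = λ² - 34 - 6 = 784 - 40 ≡ 36; y = λ·(34 - 36) - 23 ≡ 39. → (36, 39)
3P = (36, 39).
Next 3Q:
Repeated addition: build up to 3Q.
2Q: tangent at (52, 44): λ = (3·52² + 6)/(2·44) ≡ 35/29. 29⁻¹ ≡ 57 (mod 59) since 29·57 = 1653 ≡ 1, so λ ≡ 35·57 ≡ 48.
  x = λ² - 52 - 52 = 2304 - 104 ≡ 17; y = λ·(52 - 17) - 44 ≡ 43. → (17, 43)
3Q: (17, 43) + (52, 44). λ = (44 - 43)/(52 - 17) ≡ 1/35 mod 59. 35⁻¹ ≡ 27 (mod 59), so λ ≡ 27.
  x = λ² - 17 - 52 = 729 - 69 ≡ 11; y = λ·(17 - 11) - 43 ≡ 1. → (11, 1)
3Q = (11, 1).
Finally 3P + 3Q:
(36, 39) + (11, 1). λ = (1 - 39)/(11 - 36) ≡ 21/34 mod 59. 34⁻¹ ≡ 33 (mod 59), so λ ≡ 44.
  x = λ² - 36 - 11 = 1936 - 47 ≡ 1; y = λ·(36 - 1) - 39 ≡ 26. → (1, 26)

(1, 26)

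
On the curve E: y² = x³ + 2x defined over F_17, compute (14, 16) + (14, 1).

O

The two points share x = 14 and their y-coordinates satisfy 16 + 1 ≡ 0 (mod 17), so they are inverses. Their sum is ∞.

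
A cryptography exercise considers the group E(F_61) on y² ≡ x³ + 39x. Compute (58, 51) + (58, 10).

O

The two points share x = 58 and their y-coordinates satisfy 51 + 10 ≡ 0 (mod 61), so they are inverses. Their sum is O.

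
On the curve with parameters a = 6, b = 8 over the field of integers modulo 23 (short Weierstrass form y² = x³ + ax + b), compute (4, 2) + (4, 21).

The two points share x = 4 and their y-coordinates satisfy 2 + 21 ≡ 0 (mod 23), so they are inverses. Their sum is O.

O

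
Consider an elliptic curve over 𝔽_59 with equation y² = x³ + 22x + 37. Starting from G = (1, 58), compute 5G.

(4, 22)

Repeated addition: build up to 5G.
2G: tangent at (1, 58): λ = (3·1² + 22)/(2·58) ≡ 25/57. 57⁻¹ ≡ 29 (mod 59) since 57·29 = 1653 ≡ 1, so λ ≡ 25·29 ≡ 17.
  x = λ² - 1 - 1 = 289 - 2 ≡ 51; y = λ·(1 - 51) - 58 ≡ 36. → (51, 36)
3G: (51, 36) + (1, 58). λ = (58 - 36)/(1 - 51) ≡ 22/9 mod 59. 9⁻¹ ≡ 46 (mod 59) since 9·46 = 414 ≡ 1, so λ ≡ 9.
  x = λ² - 51 - 1 = 81 - 52 ≡ 29; y = λ·(51 - 29) - 36 ≡ 44. → (29, 44)
4G: (29, 44) + (1, 58). λ = (58 - 44)/(1 - 29) ≡ 14/31 mod 59. 31⁻¹ ≡ 40 (mod 59) since 31·40 = 1240 ≡ 1, so λ ≡ 29.
  x = λ² - 29 - 1 = 841 - 30 ≡ 44; y = λ·(29 - 44) - 44 ≡ 52. → (44, 52)
5G: (44, 52) + (1, 58). λ = (58 - 52)/(1 - 44) ≡ 6/16 mod 59. 16⁻¹ ≡ 48 (mod 59) since 16·48 = 768 ≡ 1, so λ ≡ 52.
  x = λ² - 44 - 1 = 2704 - 45 ≡ 4; y = λ·(44 - 4) - 52 ≡ 22. → (4, 22)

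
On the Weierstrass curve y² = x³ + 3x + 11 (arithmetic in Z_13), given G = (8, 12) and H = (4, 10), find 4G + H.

First 4G:
Double-and-add on 4 = (100)₂. Start with G = (8, 12) for the leading 1-bit.
double: tangent at (8, 12): λ = (3·8² + 3)/(2·12) ≡ 0/11. 11⁻¹ ≡ 6 (mod 13) since 11·6 = 66 ≡ 1, so λ ≡ 0·6 ≡ 0.
  x = λ² - 8 - 8 = 0 - 16 ≡ 10; y = λ·(8 - 10) - 12 ≡ 1. → (10, 1)
double: tangent at (10, 1): λ = (3·10² + 3)/(2·1) ≡ 4/2. 2⁻¹ ≡ 7 (mod 13) since 2·7 = 14 ≡ 1, so λ ≡ 4·7 ≡ 2.
  x = λ² - 10 - 10 = 4 - 20 ≡ 10; y = λ·(10 - 10) - 1 ≡ 12. → (10, 12)
4G = (10, 12).
Finally 4G + H:
(10, 12) + (4, 10). λ = (10 - 12)/(4 - 10) ≡ 11/7 mod 13. 7⁻¹ ≡ 2 (mod 13) since 7·2 = 14 ≡ 1, so λ ≡ 9.
  x = λ² - 10 - 4 = 81 - 14 ≡ 2; y = λ·(10 - 2) - 12 ≡ 8. → (2, 8)

(2, 8)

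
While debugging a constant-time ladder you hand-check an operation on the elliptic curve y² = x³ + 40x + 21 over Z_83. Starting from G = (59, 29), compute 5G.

Repeated addition: build up to 5G.
2G: tangent at (59, 29): λ = (3·59² + 40)/(2·29) ≡ 25/58. 58⁻¹ ≡ 73 (mod 83), so λ ≡ 25·73 ≡ 82.
  x = λ² - 59 - 59 = 6724 - 118 ≡ 49; y = λ·(59 - 49) - 29 ≡ 44. → (49, 44)
3G: (49, 44) + (59, 29). λ = (29 - 44)/(59 - 49) ≡ 68/10 mod 83. 10⁻¹ ≡ 25 (mod 83), so λ ≡ 40.
  x = λ² - 49 - 59 = 1600 - 108 ≡ 81; y = λ·(49 - 81) - 44 ≡ 4. → (81, 4)
4G: (81, 4) + (59, 29). λ = (29 - 4)/(59 - 81) ≡ 25/61 mod 83. 61⁻¹ ≡ 49 (mod 83), so λ ≡ 63.
  x = λ² - 81 - 59 = 3969 - 140 ≡ 11; y = λ·(81 - 11) - 4 ≡ 7. → (11, 7)
5G: (11, 7) + (59, 29). λ = (29 - 7)/(59 - 11) ≡ 22/48 mod 83. 48⁻¹ ≡ 64 (mod 83) since 48·64 = 3072 ≡ 1, so λ ≡ 80.
  x = λ² - 11 - 59 = 6400 - 70 ≡ 22; y = λ·(11 - 22) - 7 ≡ 26. → (22, 26)

(22, 26)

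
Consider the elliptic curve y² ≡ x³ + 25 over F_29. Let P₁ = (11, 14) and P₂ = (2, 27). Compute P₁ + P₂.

(11, 14) + (2, 27). λ = (27 - 14)/(2 - 11) ≡ 13/20 mod 29. 20⁻¹ ≡ 16 (mod 29), so λ ≡ 5.
  x = λ² - 11 - 2 = 25 - 13 ≡ 12; y = λ·(11 - 12) - 14 ≡ 10. → (12, 10)

(12, 10)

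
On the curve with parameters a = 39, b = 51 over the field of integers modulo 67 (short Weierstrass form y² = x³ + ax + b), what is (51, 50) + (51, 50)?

tangent at (51, 50): λ = (3·51² + 39)/(2·50) ≡ 3/33. 33⁻¹ ≡ 65 (mod 67), so λ ≡ 3·65 ≡ 61.
  x = λ² - 51 - 51 = 3721 - 102 ≡ 1; y = λ·(51 - 1) - 50 ≡ 52. → (1, 52)

(1, 52)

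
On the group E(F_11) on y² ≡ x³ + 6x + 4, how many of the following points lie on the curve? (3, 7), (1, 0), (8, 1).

(3, 7): 7² ≡ 5, rhs ≡ 5 → on.
(1, 0): 0² ≡ 0, rhs ≡ 0 → on.
(8, 1): 1² ≡ 1, rhs ≡ 3 → off.

2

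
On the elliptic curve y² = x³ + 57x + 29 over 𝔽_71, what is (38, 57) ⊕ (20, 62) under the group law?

(38, 57) + (20, 62). λ = (62 - 57)/(20 - 38) ≡ 5/53 mod 71. 53⁻¹ ≡ 67 (mod 71), so λ ≡ 51.
  x = λ² - 38 - 20 = 2601 - 58 ≡ 58; y = λ·(38 - 58) - 57 ≡ 59. → (58, 59)

(58, 59)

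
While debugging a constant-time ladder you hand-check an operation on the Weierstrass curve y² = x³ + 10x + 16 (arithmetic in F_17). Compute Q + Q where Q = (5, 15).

tangent at (5, 15): λ = (3·5² + 10)/(2·15) ≡ 0/13. 13⁻¹ ≡ 4 (mod 17), so λ ≡ 0·4 ≡ 0.
  x = λ² - 5 - 5 = 0 - 10 ≡ 7; y = λ·(5 - 7) - 15 ≡ 2. → (7, 2)

(7, 2)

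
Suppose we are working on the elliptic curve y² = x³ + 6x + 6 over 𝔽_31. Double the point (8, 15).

(4, 30)

tangent at (8, 15): λ = (3·8² + 6)/(2·15) ≡ 12/30. 30⁻¹ ≡ 30 (mod 31) since 30·30 = 900 ≡ 1, so λ ≡ 12·30 ≡ 19.
  x = λ² - 8 - 8 = 361 - 16 ≡ 4; y = λ·(8 - 4) - 15 ≡ 30. → (4, 30)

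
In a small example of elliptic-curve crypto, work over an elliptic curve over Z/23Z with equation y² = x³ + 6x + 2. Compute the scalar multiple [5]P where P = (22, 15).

Repeated addition: build up to 5P.
2P: tangent at (22, 15): λ = (3·22² + 6)/(2·15) ≡ 9/7. 7⁻¹ ≡ 10 (mod 23), so λ ≡ 9·10 ≡ 21.
  x = λ² - 22 - 22 = 441 - 44 ≡ 6; y = λ·(22 - 6) - 15 ≡ 22. → (6, 22)
3P: (6, 22) + (22, 15). λ = (15 - 22)/(22 - 6) ≡ 16/16 mod 23. 16⁻¹ ≡ 13 (mod 23), so λ ≡ 1.
  x = λ² - 6 - 22 = 1 - 28 ≡ 19; y = λ·(6 - 19) - 22 ≡ 11. → (19, 11)
4P: (19, 11) + (22, 15). λ = (15 - 11)/(22 - 19) ≡ 4/3 mod 23. 3⁻¹ ≡ 8 (mod 23), so λ ≡ 9.
  x = λ² - 19 - 22 = 81 - 41 ≡ 17; y = λ·(19 - 17) - 11 ≡ 7. → (17, 7)
5P: (17, 7) + (22, 15). λ = (15 - 7)/(22 - 17) ≡ 8/5 mod 23. 5⁻¹ ≡ 14 (mod 23) since 5·14 = 70 ≡ 1, so λ ≡ 20.
  x = λ² - 17 - 22 = 400 - 39 ≡ 16; y = λ·(17 - 16) - 7 ≡ 13. → (16, 13)

(16, 13)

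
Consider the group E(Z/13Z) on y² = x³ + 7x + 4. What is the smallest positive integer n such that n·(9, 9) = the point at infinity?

2P: tangent at (9, 9): λ = (3·9² + 7)/(2·9) ≡ 3/5. 5⁻¹ ≡ 8 (mod 13) since 5·8 = 40 ≡ 1, so λ ≡ 3·8 ≡ 11.
  x = λ² - 9 - 9 = 121 - 18 ≡ 12; y = λ·(9 - 12) - 9 ≡ 10. → (12, 10)
3P: (12, 10) + (9, 9). λ = (9 - 10)/(9 - 12) ≡ 12/10 mod 13. 10⁻¹ ≡ 4 (mod 13), so λ ≡ 9.
  x = λ² - 12 - 9 = 81 - 21 ≡ 8; y = λ·(12 - 8) - 10 ≡ 0. → (8, 0)
4P: (8, 0) + (9, 9). λ = (9 - 0)/(9 - 8) ≡ 9/1 mod 13. 1⁻¹ ≡ 1 (mod 13), so λ ≡ 9.
  x = λ² - 8 - 9 = 81 - 17 ≡ 12; y = λ·(8 - 12) - 0 ≡ 3. → (12, 3)
5P: (12, 3) + (9, 9). λ = (9 - 3)/(9 - 12) ≡ 6/10 mod 13. 10⁻¹ ≡ 4 (mod 13) since 10·4 = 40 ≡ 1, so λ ≡ 11.
  x = λ² - 12 - 9 = 121 - 21 ≡ 9; y = λ·(12 - 9) - 3 ≡ 4. → (9, 4)
6P: (9, 4) + (9, 9): same x and y₁ ≡ -y₂, so the sum is the point at infinity.
6P = the point at infinity, so the order is 6.

6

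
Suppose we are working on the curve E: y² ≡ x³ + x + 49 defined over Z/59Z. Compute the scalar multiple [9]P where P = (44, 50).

Double-and-add on 9 = (1001)₂. Start with P = (44, 50) for the leading 1-bit.
double: tangent at (44, 50): λ = (3·44² + 1)/(2·50) ≡ 27/41. 41⁻¹ ≡ 36 (mod 59), so λ ≡ 27·36 ≡ 28.
  x = λ² - 44 - 44 = 784 - 88 ≡ 47; y = λ·(44 - 47) - 50 ≡ 43. → (47, 43)
double: tangent at (47, 43): λ = (3·47² + 1)/(2·43) ≡ 20/27. 27⁻¹ ≡ 35 (mod 59) since 27·35 = 945 ≡ 1, so λ ≡ 20·35 ≡ 51.
  x = λ² - 47 - 47 = 2601 - 94 ≡ 29; y = λ·(47 - 29) - 43 ≡ 49. → (29, 49)
double: tangent at (29, 49): λ = (3·29² + 1)/(2·49) ≡ 46/39. 39⁻¹ ≡ 56 (mod 59), so λ ≡ 46·56 ≡ 39.
  x = λ² - 29 - 29 = 1521 - 58 ≡ 47; y = λ·(29 - 47) - 49 ≡ 16. → (47, 16)
add P: (47, 16) + (44, 50). λ = (50 - 16)/(44 - 47) ≡ 34/56 mod 59. 56⁻¹ ≡ 39 (mod 59), so λ ≡ 28.
  x = λ² - 47 - 44 = 784 - 91 ≡ 44; y = λ·(47 - 44) - 16 ≡ 9. → (44, 9)

(44, 9)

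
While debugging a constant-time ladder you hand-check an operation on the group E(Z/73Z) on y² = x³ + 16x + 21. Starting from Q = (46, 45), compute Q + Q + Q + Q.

(21, 37)

Repeated addition: build up to 4Q.
2Q: tangent at (46, 45): λ = (3·46² + 16)/(2·45) ≡ 13/17. 17⁻¹ ≡ 43 (mod 73), so λ ≡ 13·43 ≡ 48.
  x = λ² - 46 - 46 = 2304 - 92 ≡ 22; y = λ·(46 - 22) - 45 ≡ 12. → (22, 12)
3Q: (22, 12) + (46, 45). λ = (45 - 12)/(46 - 22) ≡ 33/24 mod 73. 24⁻¹ ≡ 70 (mod 73), so λ ≡ 47.
  x = λ² - 22 - 46 = 2209 - 68 ≡ 24; y = λ·(22 - 24) - 12 ≡ 40. → (24, 40)
4Q: (24, 40) + (46, 45). λ = (45 - 40)/(46 - 24) ≡ 5/22 mod 73. 22⁻¹ ≡ 10 (mod 73), so λ ≡ 50.
  x = λ² - 24 - 46 = 2500 - 70 ≡ 21; y = λ·(24 - 21) - 40 ≡ 37. → (21, 37)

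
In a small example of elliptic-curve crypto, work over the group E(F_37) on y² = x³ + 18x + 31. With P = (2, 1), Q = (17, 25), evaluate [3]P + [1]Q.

(29, 2)

First 3P:
Repeated addition: build up to 3P.
2P: tangent at (2, 1): λ = (3·2² + 18)/(2·1) ≡ 30/2. 2⁻¹ ≡ 19 (mod 37), so λ ≡ 30·19 ≡ 15.
  x = λ² - 2 - 2 = 225 - 4 ≡ 36; y = λ·(2 - 36) - 1 ≡ 7. → (36, 7)
3P: (36, 7) + (2, 1). λ = (1 - 7)/(2 - 36) ≡ 31/3 mod 37. 3⁻¹ ≡ 25 (mod 37), so λ ≡ 35.
  x = λ² - 36 - 2 = 1225 - 38 ≡ 3; y = λ·(36 - 3) - 7 ≡ 1. → (3, 1)
3P = (3, 1).
Finally 3P + Q:
(3, 1) + (17, 25). λ = (25 - 1)/(17 - 3) ≡ 24/14 mod 37. 14⁻¹ ≡ 8 (mod 37), so λ ≡ 7.
  x = λ² - 3 - 17 = 49 - 20 ≡ 29; y = λ·(3 - 29) - 1 ≡ 2. → (29, 2)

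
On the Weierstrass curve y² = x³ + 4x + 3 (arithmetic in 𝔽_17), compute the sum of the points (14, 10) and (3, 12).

(2, 11)

(14, 10) + (3, 12). λ = (12 - 10)/(3 - 14) ≡ 2/6 mod 17. 6⁻¹ ≡ 3 (mod 17), so λ ≡ 6.
  x = λ² - 14 - 3 = 36 - 17 ≡ 2; y = λ·(14 - 2) - 10 ≡ 11. → (2, 11)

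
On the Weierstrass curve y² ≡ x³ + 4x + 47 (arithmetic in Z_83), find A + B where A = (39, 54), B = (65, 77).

(39, 54) + (65, 77). λ = (77 - 54)/(65 - 39) ≡ 23/26 mod 83. 26⁻¹ ≡ 16 (mod 83), so λ ≡ 36.
  x = λ² - 39 - 65 = 1296 - 104 ≡ 30; y = λ·(39 - 30) - 54 ≡ 21. → (30, 21)

(30, 21)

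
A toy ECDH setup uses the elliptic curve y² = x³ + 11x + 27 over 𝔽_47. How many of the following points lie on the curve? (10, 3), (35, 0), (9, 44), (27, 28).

(10, 3): 3² ≡ 9, rhs ≡ 9 → on.
(35, 0): 0² ≡ 0, rhs ≡ 0 → on.
(9, 44): 44² ≡ 9, rhs ≡ 9 → on.
(27, 28): 28² ≡ 32, rhs ≡ 32 → on.

4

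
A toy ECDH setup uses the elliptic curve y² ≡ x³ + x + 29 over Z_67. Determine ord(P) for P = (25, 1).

2P: tangent at (25, 1): λ = (3·25² + 1)/(2·1) ≡ 0/2. 2⁻¹ ≡ 34 (mod 67), so λ ≡ 0·34 ≡ 0.
  x = λ² - 25 - 25 = 0 - 50 ≡ 17; y = λ·(25 - 17) - 1 ≡ 66. → (17, 66)
3P: (17, 66) + (25, 1). λ = (1 - 66)/(25 - 17) ≡ 2/8 mod 67. 8⁻¹ ≡ 42 (mod 67), so λ ≡ 17.
  x = λ² - 17 - 25 = 289 - 42 ≡ 46; y = λ·(17 - 46) - 66 ≡ 44. → (46, 44)
4P: (46, 44) + (25, 1). λ = (1 - 44)/(25 - 46) ≡ 24/46 mod 67. 46⁻¹ ≡ 51 (mod 67), so λ ≡ 18.
  x = λ² - 46 - 25 = 324 - 71 ≡ 52; y = λ·(46 - 52) - 44 ≡ 49. → (52, 49)
5P: (52, 49) + (25, 1). λ = (1 - 49)/(25 - 52) ≡ 19/40 mod 67. 40⁻¹ ≡ 62 (mod 67) since 40·62 = 2480 ≡ 1, so λ ≡ 39.
  x = λ² - 52 - 25 = 1521 - 77 ≡ 37; y = λ·(52 - 37) - 49 ≡ 0. → (37, 0)
6P: (37, 0) + (25, 1). λ = (1 - 0)/(25 - 37) ≡ 1/55 mod 67. 55⁻¹ ≡ 39 (mod 67), so λ ≡ 39.
  x = λ² - 37 - 25 = 1521 - 62 ≡ 52; y = λ·(37 - 52) - 0 ≡ 18. → (52, 18)
7P: (52, 18) + (25, 1). λ = (1 - 18)/(25 - 52) ≡ 50/40 mod 67. 40⁻¹ ≡ 62 (mod 67), so λ ≡ 18.
  x = λ² - 52 - 25 = 324 - 77 ≡ 46; y = λ·(52 - 46) - 18 ≡ 23. → (46, 23)
8P: (46, 23) + (25, 1). λ = (1 - 23)/(25 - 46) ≡ 45/46 mod 67. 46⁻¹ ≡ 51 (mod 67), so λ ≡ 17.
  x = λ² - 46 - 25 = 289 - 71 ≡ 17; y = λ·(46 - 17) - 23 ≡ 1. → (17, 1)
9P: (17, 1) + (25, 1). λ = (1 - 1)/(25 - 17) ≡ 0/8 mod 67. 8⁻¹ ≡ 42 (mod 67), so λ ≡ 0.
  x = λ² - 17 - 25 = 0 - 42 ≡ 25; y = λ·(17 - 25) - 1 ≡ 66. → (25, 66)
10P: (25, 66) + (25, 1): same x and y₁ ≡ -y₂, so the sum is O.
10P = O, so the order is 10.

10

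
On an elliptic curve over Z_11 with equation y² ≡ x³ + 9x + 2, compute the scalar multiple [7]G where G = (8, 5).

Double-and-add on 7 = (111)₂. Start with G = (8, 5) for the leading 1-bit.
double: tangent at (8, 5): λ = (3·8² + 9)/(2·5) ≡ 3/10. 10⁻¹ ≡ 10 (mod 11) since 10·10 = 100 ≡ 1, so λ ≡ 3·10 ≡ 8.
  x = λ² - 8 - 8 = 64 - 16 ≡ 4; y = λ·(8 - 4) - 5 ≡ 5. → (4, 5)
add G: (4, 5) + (8, 5). λ = (5 - 5)/(8 - 4) ≡ 0/4 mod 11. 4⁻¹ ≡ 3 (mod 11), so λ ≡ 0.
  x = λ² - 4 - 8 = 0 - 12 ≡ 10; y = λ·(4 - 10) - 5 ≡ 6. → (10, 6)
double: tangent at (10, 6): λ = (3·10² + 9)/(2·6) ≡ 1/1. 1⁻¹ ≡ 1 (mod 11) since 1·1 = 1 ≡ 1, so λ ≡ 1·1 ≡ 1.
  x = λ² - 10 - 10 = 1 - 20 ≡ 3; y = λ·(10 - 3) - 6 ≡ 1. → (3, 1)
add G: (3, 1) + (8, 5). λ = (5 - 1)/(8 - 3) ≡ 4/5 mod 11. 5⁻¹ ≡ 9 (mod 11) since 5·9 = 45 ≡ 1, so λ ≡ 3.
  x = λ² - 3 - 8 = 9 - 11 ≡ 9; y = λ·(3 - 9) - 1 ≡ 3. → (9, 3)

(9, 3)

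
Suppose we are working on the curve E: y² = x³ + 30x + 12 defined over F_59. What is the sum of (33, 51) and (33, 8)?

O

The two points share x = 33 and their y-coordinates satisfy 51 + 8 ≡ 0 (mod 59), so they are inverses. Their sum is the point at infinity.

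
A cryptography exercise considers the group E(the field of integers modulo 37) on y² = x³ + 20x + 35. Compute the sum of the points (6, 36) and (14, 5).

(6, 36) + (14, 5). λ = (5 - 36)/(14 - 6) ≡ 6/8 mod 37. 8⁻¹ ≡ 14 (mod 37) since 8·14 = 112 ≡ 1, so λ ≡ 10.
  x = λ² - 6 - 14 = 100 - 20 ≡ 6; y = λ·(6 - 6) - 36 ≡ 1. → (6, 1)

(6, 1)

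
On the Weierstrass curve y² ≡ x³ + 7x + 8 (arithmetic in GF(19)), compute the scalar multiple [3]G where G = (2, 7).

(18, 0)

Repeated addition: build up to 3G.
2G: tangent at (2, 7): λ = (3·2² + 7)/(2·7) ≡ 0/14. 14⁻¹ ≡ 15 (mod 19), so λ ≡ 0·15 ≡ 0.
  x = λ² - 2 - 2 = 0 - 4 ≡ 15; y = λ·(2 - 15) - 7 ≡ 12. → (15, 12)
3G: (15, 12) + (2, 7). λ = (7 - 12)/(2 - 15) ≡ 14/6 mod 19. 6⁻¹ ≡ 16 (mod 19) since 6·16 = 96 ≡ 1, so λ ≡ 15.
  x = λ² - 15 - 2 = 225 - 17 ≡ 18; y = λ·(15 - 18) - 12 ≡ 0. → (18, 0)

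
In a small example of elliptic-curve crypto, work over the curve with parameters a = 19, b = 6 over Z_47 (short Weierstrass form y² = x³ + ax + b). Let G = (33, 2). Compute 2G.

(29, 41)

tangent at (33, 2): λ = (3·33² + 19)/(2·2) ≡ 43/4. 4⁻¹ ≡ 12 (mod 47) since 4·12 = 48 ≡ 1, so λ ≡ 43·12 ≡ 46.
  x = λ² - 33 - 33 = 2116 - 66 ≡ 29; y = λ·(33 - 29) - 2 ≡ 41. → (29, 41)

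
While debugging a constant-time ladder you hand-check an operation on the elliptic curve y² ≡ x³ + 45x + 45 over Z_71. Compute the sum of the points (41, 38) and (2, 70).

(41, 38) + (2, 70). λ = (70 - 38)/(2 - 41) ≡ 32/32 mod 71. 32⁻¹ ≡ 20 (mod 71), so λ ≡ 1.
  x = λ² - 41 - 2 = 1 - 43 ≡ 29; y = λ·(41 - 29) - 38 ≡ 45. → (29, 45)

(29, 45)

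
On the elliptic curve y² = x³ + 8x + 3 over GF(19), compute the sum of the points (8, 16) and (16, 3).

(8, 16) + (16, 3). λ = (3 - 16)/(16 - 8) ≡ 6/8 mod 19. 8⁻¹ ≡ 12 (mod 19), so λ ≡ 15.
  x = λ² - 8 - 16 = 225 - 24 ≡ 11; y = λ·(8 - 11) - 16 ≡ 15. → (11, 15)

(11, 15)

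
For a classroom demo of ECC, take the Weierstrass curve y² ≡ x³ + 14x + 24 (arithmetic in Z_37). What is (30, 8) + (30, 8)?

(7, 13)

tangent at (30, 8): λ = (3·30² + 14)/(2·8) ≡ 13/16. 16⁻¹ ≡ 7 (mod 37), so λ ≡ 13·7 ≡ 17.
  x = λ² - 30 - 30 = 289 - 60 ≡ 7; y = λ·(30 - 7) - 8 ≡ 13. → (7, 13)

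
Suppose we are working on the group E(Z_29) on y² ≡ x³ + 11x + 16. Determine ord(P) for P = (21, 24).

7

2P: tangent at (21, 24): λ = (3·21² + 11)/(2·24) ≡ 0/19. 19⁻¹ ≡ 26 (mod 29), so λ ≡ 0·26 ≡ 0.
  x = λ² - 21 - 21 = 0 - 42 ≡ 16; y = λ·(21 - 16) - 24 ≡ 5. → (16, 5)
3P: (16, 5) + (21, 24). λ = (24 - 5)/(21 - 16) ≡ 19/5 mod 29. 5⁻¹ ≡ 6 (mod 29), so λ ≡ 27.
  x = λ² - 16 - 21 = 729 - 37 ≡ 25; y = λ·(16 - 25) - 5 ≡ 13. → (25, 13)
4P: (25, 13) + (21, 24). λ = (24 - 13)/(21 - 25) ≡ 11/25 mod 29. 25⁻¹ ≡ 7 (mod 29) since 25·7 = 175 ≡ 1, so λ ≡ 19.
  x = λ² - 25 - 21 = 361 - 46 ≡ 25; y = λ·(25 - 25) - 13 ≡ 16. → (25, 16)
5P: (25, 16) + (21, 24). λ = (24 - 16)/(21 - 25) ≡ 8/25 mod 29. 25⁻¹ ≡ 7 (mod 29), so λ ≡ 27.
  x = λ² - 25 - 21 = 729 - 46 ≡ 16; y = λ·(25 - 16) - 16 ≡ 24. → (16, 24)
6P: (16, 24) + (21, 24). λ = (24 - 24)/(21 - 16) ≡ 0/5 mod 29. 5⁻¹ ≡ 6 (mod 29) since 5·6 = 30 ≡ 1, so λ ≡ 0.
  x = λ² - 16 - 21 = 0 - 37 ≡ 21; y = λ·(16 - 21) - 24 ≡ 5. → (21, 5)
7P: (21, 5) + (21, 24): same x and y₁ ≡ -y₂, so the sum is ∞.
7P = ∞, so the order is 7.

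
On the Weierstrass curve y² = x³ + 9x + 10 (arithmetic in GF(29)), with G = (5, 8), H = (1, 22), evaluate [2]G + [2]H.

O

First 2G:
Repeated addition: build up to 2G.
2G: tangent at (5, 8): λ = (3·5² + 9)/(2·8) ≡ 26/16. 16⁻¹ ≡ 20 (mod 29) since 16·20 = 320 ≡ 1, so λ ≡ 26·20 ≡ 27.
  x = λ² - 5 - 5 = 729 - 10 ≡ 23; y = λ·(5 - 23) - 8 ≡ 28. → (23, 28)
2G = (23, 28).
Next 2H:
Repeated addition: build up to 2H.
2H: tangent at (1, 22): λ = (3·1² + 9)/(2·22) ≡ 12/15. 15⁻¹ ≡ 2 (mod 29) since 15·2 = 30 ≡ 1, so λ ≡ 12·2 ≡ 24.
  x = λ² - 1 - 1 = 576 - 2 ≡ 23; y = λ·(1 - 23) - 22 ≡ 1. → (23, 1)
2H = (23, 1).
Finally 2G + 2H:
(23, 28) + (23, 1): same x and y₁ ≡ -y₂, so the sum is 𝒪.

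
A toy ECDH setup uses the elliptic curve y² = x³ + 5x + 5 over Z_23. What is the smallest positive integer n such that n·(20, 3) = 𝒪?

9

2P: tangent at (20, 3): λ = (3·20² + 5)/(2·3) ≡ 9/6. 6⁻¹ ≡ 4 (mod 23) since 6·4 = 24 ≡ 1, so λ ≡ 9·4 ≡ 13.
  x = λ² - 20 - 20 = 169 - 40 ≡ 14; y = λ·(20 - 14) - 3 ≡ 6. → (14, 6)
3P: (14, 6) + (20, 3). λ = (3 - 6)/(20 - 14) ≡ 20/6 mod 23. 6⁻¹ ≡ 4 (mod 23), so λ ≡ 11.
  x = λ² - 14 - 20 = 121 - 34 ≡ 18; y = λ·(14 - 18) - 6 ≡ 19. → (18, 19)
4P: (18, 19) + (20, 3). λ = (3 - 19)/(20 - 18) ≡ 7/2 mod 23. 2⁻¹ ≡ 12 (mod 23) since 2·12 = 24 ≡ 1, so λ ≡ 15.
  x = λ² - 18 - 20 = 225 - 38 ≡ 3; y = λ·(18 - 3) - 19 ≡ 22. → (3, 22)
5P: (3, 22) + (20, 3). λ = (3 - 22)/(20 - 3) ≡ 4/17 mod 23. 17⁻¹ ≡ 19 (mod 23) since 17·19 = 323 ≡ 1, so λ ≡ 7.
  x = λ² - 3 - 20 = 49 - 23 ≡ 3; y = λ·(3 - 3) - 22 ≡ 1. → (3, 1)
6P: (3, 1) + (20, 3). λ = (3 - 1)/(20 - 3) ≡ 2/17 mod 23. 17⁻¹ ≡ 19 (mod 23), so λ ≡ 15.
  x = λ² - 3 - 20 = 225 - 23 ≡ 18; y = λ·(3 - 18) - 1 ≡ 4. → (18, 4)
7P: (18, 4) + (20, 3). λ = (3 - 4)/(20 - 18) ≡ 22/2 mod 23. 2⁻¹ ≡ 12 (mod 23), so λ ≡ 11.
  x = λ² - 18 - 20 = 121 - 38 ≡ 14; y = λ·(18 - 14) - 4 ≡ 17. → (14, 17)
8P: (14, 17) + (20, 3). λ = (3 - 17)/(20 - 14) ≡ 9/6 mod 23. 6⁻¹ ≡ 4 (mod 23), so λ ≡ 13.
  x = λ² - 14 - 20 = 169 - 34 ≡ 20; y = λ·(14 - 20) - 17 ≡ 20. → (20, 20)
9P: (20, 20) + (20, 3): same x and y₁ ≡ -y₂, so the sum is 𝒪.
9P = 𝒪, so the order is 9.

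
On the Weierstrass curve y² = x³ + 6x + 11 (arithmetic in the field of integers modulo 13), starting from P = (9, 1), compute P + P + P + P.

(9, 1)

Repeated addition: build up to 4P.
2P: tangent at (9, 1): λ = (3·9² + 6)/(2·1) ≡ 2/2. 2⁻¹ ≡ 7 (mod 13), so λ ≡ 2·7 ≡ 1.
  x = λ² - 9 - 9 = 1 - 18 ≡ 9; y = λ·(9 - 9) - 1 ≡ 12. → (9, 12)
3P: (9, 12) + (9, 1): same x and y₁ ≡ -y₂, so the sum is O.
4P: O + (9, 1) = (9, 1) (identity).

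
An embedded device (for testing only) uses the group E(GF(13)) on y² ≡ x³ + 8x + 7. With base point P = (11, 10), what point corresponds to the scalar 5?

Repeated addition: build up to 5P.
2P: tangent at (11, 10): λ = (3·11² + 8)/(2·10) ≡ 7/7. 7⁻¹ ≡ 2 (mod 13), so λ ≡ 7·2 ≡ 1.
  x = λ² - 11 - 11 = 1 - 22 ≡ 5; y = λ·(11 - 5) - 10 ≡ 9. → (5, 9)
3P: (5, 9) + (11, 10). λ = (10 - 9)/(11 - 5) ≡ 1/6 mod 13. 6⁻¹ ≡ 11 (mod 13) since 6·11 = 66 ≡ 1, so λ ≡ 11.
  x = λ² - 5 - 11 = 121 - 16 ≡ 1; y = λ·(5 - 1) - 9 ≡ 9. → (1, 9)
4P: (1, 9) + (11, 10). λ = (10 - 9)/(11 - 1) ≡ 1/10 mod 13. 10⁻¹ ≡ 4 (mod 13), so λ ≡ 4.
  x = λ² - 1 - 11 = 16 - 12 ≡ 4; y = λ·(1 - 4) - 9 ≡ 5. → (4, 5)
5P: (4, 5) + (11, 10). λ = (10 - 5)/(11 - 4) ≡ 5/7 mod 13. 7⁻¹ ≡ 2 (mod 13) since 7·2 = 14 ≡ 1, so λ ≡ 10.
  x = λ² - 4 - 11 = 100 - 15 ≡ 7; y = λ·(4 - 7) - 5 ≡ 4. → (7, 4)

(7, 4)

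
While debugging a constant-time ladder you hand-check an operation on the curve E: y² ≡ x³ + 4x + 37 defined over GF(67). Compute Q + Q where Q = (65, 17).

(23, 54)

tangent at (65, 17): λ = (3·65² + 4)/(2·17) ≡ 16/34. 34⁻¹ ≡ 2 (mod 67) since 34·2 = 68 ≡ 1, so λ ≡ 16·2 ≡ 32.
  x = λ² - 65 - 65 = 1024 - 130 ≡ 23; y = λ·(65 - 23) - 17 ≡ 54. → (23, 54)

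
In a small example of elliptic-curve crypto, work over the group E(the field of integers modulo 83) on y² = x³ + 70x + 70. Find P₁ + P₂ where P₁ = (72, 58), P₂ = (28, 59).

(23, 22)

(72, 58) + (28, 59). λ = (59 - 58)/(28 - 72) ≡ 1/39 mod 83. 39⁻¹ ≡ 66 (mod 83), so λ ≡ 66.
  x = λ² - 72 - 28 = 4356 - 100 ≡ 23; y = λ·(72 - 23) - 58 ≡ 22. → (23, 22)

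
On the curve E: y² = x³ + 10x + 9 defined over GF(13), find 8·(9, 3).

Write Q = (9, 3).
Repeated addition: build up to 8Q.
2Q: tangent at (9, 3): λ = (3·9² + 10)/(2·3) ≡ 6/6. 6⁻¹ ≡ 11 (mod 13) since 6·11 = 66 ≡ 1, so λ ≡ 6·11 ≡ 1.
  x = λ² - 9 - 9 = 1 - 18 ≡ 9; y = λ·(9 - 9) - 3 ≡ 10. → (9, 10)
3Q: (9, 10) + (9, 3): same x and y₁ ≡ -y₂, so the sum is O.
4Q: O + (9, 3) = (9, 3) (identity).
5Q: tangent at (9, 3): λ = (3·9² + 10)/(2·3) ≡ 6/6. 6⁻¹ ≡ 11 (mod 13) since 6·11 = 66 ≡ 1, so λ ≡ 6·11 ≡ 1.
  x = λ² - 9 - 9 = 1 - 18 ≡ 9; y = λ·(9 - 9) - 3 ≡ 10. → (9, 10)
6Q: (9, 10) + (9, 3): same x and y₁ ≡ -y₂, so the sum is O.
7Q: O + (9, 3) = (9, 3) (identity).
8Q: tangent at (9, 3): λ = (3·9² + 10)/(2·3) ≡ 6/6. 6⁻¹ ≡ 11 (mod 13), so λ ≡ 6·11 ≡ 1.
  x = λ² - 9 - 9 = 1 - 18 ≡ 9; y = λ·(9 - 9) - 3 ≡ 10. → (9, 10)

(9, 10)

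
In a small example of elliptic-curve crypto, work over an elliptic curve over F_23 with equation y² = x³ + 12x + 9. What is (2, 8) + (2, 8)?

tangent at (2, 8): λ = (3·2² + 12)/(2·8) ≡ 1/16. 16⁻¹ ≡ 13 (mod 23), so λ ≡ 1·13 ≡ 13.
  x = λ² - 2 - 2 = 169 - 4 ≡ 4; y = λ·(2 - 4) - 8 ≡ 12. → (4, 12)

(4, 12)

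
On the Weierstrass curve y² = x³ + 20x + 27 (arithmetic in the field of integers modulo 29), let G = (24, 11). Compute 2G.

tangent at (24, 11): λ = (3·24² + 20)/(2·11) ≡ 8/22. 22⁻¹ ≡ 4 (mod 29), so λ ≡ 8·4 ≡ 3.
  x = λ² - 24 - 24 = 9 - 48 ≡ 19; y = λ·(24 - 19) - 11 ≡ 4. → (19, 4)

(19, 4)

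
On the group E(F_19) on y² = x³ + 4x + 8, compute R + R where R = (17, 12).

tangent at (17, 12): λ = (3·17² + 4)/(2·12) ≡ 16/5. 5⁻¹ ≡ 4 (mod 19), so λ ≡ 16·4 ≡ 7.
  x = λ² - 17 - 17 = 49 - 34 ≡ 15; y = λ·(17 - 15) - 12 ≡ 2. → (15, 2)

(15, 2)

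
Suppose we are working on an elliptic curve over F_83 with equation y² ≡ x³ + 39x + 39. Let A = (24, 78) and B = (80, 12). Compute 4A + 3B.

(40, 19)

First 4A:
Repeated addition: build up to 4A.
2A: tangent at (24, 78): λ = (3·24² + 39)/(2·78) ≡ 24/73. 73⁻¹ ≡ 58 (mod 83), so λ ≡ 24·58 ≡ 64.
  x = λ² - 24 - 24 = 4096 - 48 ≡ 64; y = λ·(24 - 64) - 78 ≡ 18. → (64, 18)
3A: (64, 18) + (24, 78). λ = (78 - 18)/(24 - 64) ≡ 60/43 mod 83. 43⁻¹ ≡ 56 (mod 83), so λ ≡ 40.
  x = λ² - 64 - 24 = 1600 - 88 ≡ 18; y = λ·(64 - 18) - 18 ≡ 79. → (18, 79)
4A: (18, 79) + (24, 78). λ = (78 - 79)/(24 - 18) ≡ 82/6 mod 83. 6⁻¹ ≡ 14 (mod 83), so λ ≡ 69.
  x = λ² - 18 - 24 = 4761 - 42 ≡ 71; y = λ·(18 - 71) - 79 ≡ 82. → (71, 82)
4A = (71, 82).
Next 3B:
Repeated addition: build up to 3B.
2B: tangent at (80, 12): λ = (3·80² + 39)/(2·12) ≡ 66/24. 24⁻¹ ≡ 45 (mod 83) since 24·45 = 1080 ≡ 1, so λ ≡ 66·45 ≡ 65.
  x = λ² - 80 - 80 = 4225 - 160 ≡ 81; y = λ·(80 - 81) - 12 ≡ 6. → (81, 6)
3B: (81, 6) + (80, 12). λ = (12 - 6)/(80 - 81) ≡ 6/82 mod 83. 82⁻¹ ≡ 82 (mod 83), so λ ≡ 77.
  x = λ² - 81 - 80 = 5929 - 161 ≡ 41; y = λ·(81 - 41) - 6 ≡ 3. → (41, 3)
3B = (41, 3).
Finally 4A + 3B:
(71, 82) + (41, 3). λ = (3 - 82)/(41 - 71) ≡ 4/53 mod 83. 53⁻¹ ≡ 47 (mod 83) since 53·47 = 2491 ≡ 1, so λ ≡ 22.
  x = λ² - 71 - 41 = 484 - 112 ≡ 40; y = λ·(71 - 40) - 82 ≡ 19. → (40, 19)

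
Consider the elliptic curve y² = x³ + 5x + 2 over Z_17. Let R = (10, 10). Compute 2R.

(16, 9)

tangent at (10, 10): λ = (3·10² + 5)/(2·10) ≡ 16/3. 3⁻¹ ≡ 6 (mod 17) since 3·6 = 18 ≡ 1, so λ ≡ 16·6 ≡ 11.
  x = λ² - 10 - 10 = 121 - 20 ≡ 16; y = λ·(10 - 16) - 10 ≡ 9. → (16, 9)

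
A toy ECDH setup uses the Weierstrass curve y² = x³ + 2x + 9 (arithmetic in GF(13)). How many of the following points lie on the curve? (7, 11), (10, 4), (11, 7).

(7, 11): 11² ≡ 4, rhs ≡ 2 → off.
(10, 4): 4² ≡ 3, rhs ≡ 2 → off.
(11, 7): 7² ≡ 10, rhs ≡ 10 → on.

1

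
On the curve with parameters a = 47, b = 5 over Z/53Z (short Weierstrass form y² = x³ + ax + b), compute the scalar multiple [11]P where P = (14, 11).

(2, 1)

Double-and-add on 11 = (1011)₂. Start with P = (14, 11) for the leading 1-bit.
double: tangent at (14, 11): λ = (3·14² + 47)/(2·11) ≡ 52/22. 22⁻¹ ≡ 41 (mod 53), so λ ≡ 52·41 ≡ 12.
  x = λ² - 14 - 14 = 144 - 28 ≡ 10; y = λ·(14 - 10) - 11 ≡ 37. → (10, 37)
double: tangent at (10, 37): λ = (3·10² + 47)/(2·37) ≡ 29/21. 21⁻¹ ≡ 48 (mod 53), so λ ≡ 29·48 ≡ 14.
  x = λ² - 10 - 10 = 196 - 20 ≡ 17; y = λ·(10 - 17) - 37 ≡ 24. → (17, 24)
add P: (17, 24) + (14, 11). λ = (11 - 24)/(14 - 17) ≡ 40/50 mod 53. 50⁻¹ ≡ 35 (mod 53), so λ ≡ 22.
  x = λ² - 17 - 14 = 484 - 31 ≡ 29; y = λ·(17 - 29) - 24 ≡ 30. → (29, 30)
double: tangent at (29, 30): λ = (3·29² + 47)/(2·30) ≡ 26/7. 7⁻¹ ≡ 38 (mod 53), so λ ≡ 26·38 ≡ 34.
  x = λ² - 29 - 29 = 1156 - 58 ≡ 38; y = λ·(29 - 38) - 30 ≡ 35. → (38, 35)
add P: (38, 35) + (14, 11). λ = (11 - 35)/(14 - 38) ≡ 29/29 mod 53. 29⁻¹ ≡ 11 (mod 53), so λ ≡ 1.
  x = λ² - 38 - 14 = 1 - 52 ≡ 2; y = λ·(38 - 2) - 35 ≡ 1. → (2, 1)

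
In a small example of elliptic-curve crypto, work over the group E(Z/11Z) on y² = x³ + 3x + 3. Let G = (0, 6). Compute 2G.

(9, 0)

tangent at (0, 6): λ = (3·0² + 3)/(2·6) ≡ 3/1. 1⁻¹ ≡ 1 (mod 11), so λ ≡ 3·1 ≡ 3.
  x = λ² - 0 - 0 = 9 - 0 ≡ 9; y = λ·(0 - 9) - 6 ≡ 0. → (9, 0)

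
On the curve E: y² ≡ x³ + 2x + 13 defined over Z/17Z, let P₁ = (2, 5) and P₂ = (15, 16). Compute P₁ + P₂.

(15, 1)

(2, 5) + (15, 16). λ = (16 - 5)/(15 - 2) ≡ 11/13 mod 17. 13⁻¹ ≡ 4 (mod 17) since 13·4 = 52 ≡ 1, so λ ≡ 10.
  x = λ² - 2 - 15 = 100 - 17 ≡ 15; y = λ·(2 - 15) - 5 ≡ 1. → (15, 1)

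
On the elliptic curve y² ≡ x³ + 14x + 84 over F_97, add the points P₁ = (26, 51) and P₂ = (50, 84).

(26, 51) + (50, 84). λ = (84 - 51)/(50 - 26) ≡ 33/24 mod 97. 24⁻¹ ≡ 93 (mod 97) since 24·93 = 2232 ≡ 1, so λ ≡ 62.
  x = λ² - 26 - 50 = 3844 - 76 ≡ 82; y = λ·(26 - 82) - 51 ≡ 66. → (82, 66)

(82, 66)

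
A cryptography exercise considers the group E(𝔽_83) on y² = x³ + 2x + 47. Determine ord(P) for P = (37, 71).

2P: tangent at (37, 71): λ = (3·37² + 2)/(2·71) ≡ 42/59. 59⁻¹ ≡ 38 (mod 83), so λ ≡ 42·38 ≡ 19.
  x = λ² - 37 - 37 = 361 - 74 ≡ 38; y = λ·(37 - 38) - 71 ≡ 76. → (38, 76)
3P: (38, 76) + (37, 71). λ = (71 - 76)/(37 - 38) ≡ 78/82 mod 83. 82⁻¹ ≡ 82 (mod 83), so λ ≡ 5.
  x = λ² - 38 - 37 = 25 - 75 ≡ 33; y = λ·(38 - 33) - 76 ≡ 32. → (33, 32)
4P: (33, 32) + (37, 71). λ = (71 - 32)/(37 - 33) ≡ 39/4 mod 83. 4⁻¹ ≡ 21 (mod 83), so λ ≡ 72.
  x = λ² - 33 - 37 = 5184 - 70 ≡ 51; y = λ·(33 - 51) - 32 ≡ 0. → (51, 0)
5P: (51, 0) + (37, 71). λ = (71 - 0)/(37 - 51) ≡ 71/69 mod 83. 69⁻¹ ≡ 77 (mod 83), so λ ≡ 72.
  x = λ² - 51 - 37 = 5184 - 88 ≡ 33; y = λ·(51 - 33) - 0 ≡ 51. → (33, 51)
6P: (33, 51) + (37, 71). λ = (71 - 51)/(37 - 33) ≡ 20/4 mod 83. 4⁻¹ ≡ 21 (mod 83), so λ ≡ 5.
  x = λ² - 33 - 37 = 25 - 70 ≡ 38; y = λ·(33 - 38) - 51 ≡ 7. → (38, 7)
7P: (38, 7) + (37, 71). λ = (71 - 7)/(37 - 38) ≡ 64/82 mod 83. 82⁻¹ ≡ 82 (mod 83) since 82·82 = 6724 ≡ 1, so λ ≡ 19.
  x = λ² - 38 - 37 = 361 - 75 ≡ 37; y = λ·(38 - 37) - 7 ≡ 12. → (37, 12)
8P: (37, 12) + (37, 71): same x and y₁ ≡ -y₂, so the sum is O.
8P = O, so the order is 8.

8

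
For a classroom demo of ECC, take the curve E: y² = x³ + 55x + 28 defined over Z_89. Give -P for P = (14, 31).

-(14, 31) = (14, -31 mod 89) = (14, 58).

(14, 58)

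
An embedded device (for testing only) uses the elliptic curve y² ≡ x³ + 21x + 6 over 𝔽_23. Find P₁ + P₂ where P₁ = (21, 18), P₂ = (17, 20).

(14, 13)

(21, 18) + (17, 20). λ = (20 - 18)/(17 - 21) ≡ 2/19 mod 23. 19⁻¹ ≡ 17 (mod 23) since 19·17 = 323 ≡ 1, so λ ≡ 11.
  x = λ² - 21 - 17 = 121 - 38 ≡ 14; y = λ·(21 - 14) - 18 ≡ 13. → (14, 13)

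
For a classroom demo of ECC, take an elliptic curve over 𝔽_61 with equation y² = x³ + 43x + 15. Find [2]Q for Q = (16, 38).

tangent at (16, 38): λ = (3·16² + 43)/(2·38) ≡ 18/15. 15⁻¹ ≡ 57 (mod 61), so λ ≡ 18·57 ≡ 50.
  x = λ² - 16 - 16 = 2500 - 32 ≡ 28; y = λ·(16 - 28) - 38 ≡ 33. → (28, 33)

(28, 33)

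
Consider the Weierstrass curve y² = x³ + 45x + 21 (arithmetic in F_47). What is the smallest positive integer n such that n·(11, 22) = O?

7

2P: tangent at (11, 22): λ = (3·11² + 45)/(2·22) ≡ 32/44. 44⁻¹ ≡ 31 (mod 47), so λ ≡ 32·31 ≡ 5.
  x = λ² - 11 - 11 = 25 - 22 ≡ 3; y = λ·(11 - 3) - 22 ≡ 18. → (3, 18)
3P: (3, 18) + (11, 22). λ = (22 - 18)/(11 - 3) ≡ 4/8 mod 47. 8⁻¹ ≡ 6 (mod 47), so λ ≡ 24.
  x = λ² - 3 - 11 = 576 - 14 ≡ 45; y = λ·(3 - 45) - 18 ≡ 8. → (45, 8)
4P: (45, 8) + (11, 22). λ = (22 - 8)/(11 - 45) ≡ 14/13 mod 47. 13⁻¹ ≡ 29 (mod 47), so λ ≡ 30.
  x = λ² - 45 - 11 = 900 - 56 ≡ 45; y = λ·(45 - 45) - 8 ≡ 39. → (45, 39)
5P: (45, 39) + (11, 22). λ = (22 - 39)/(11 - 45) ≡ 30/13 mod 47. 13⁻¹ ≡ 29 (mod 47), so λ ≡ 24.
  x = λ² - 45 - 11 = 576 - 56 ≡ 3; y = λ·(45 - 3) - 39 ≡ 29. → (3, 29)
6P: (3, 29) + (11, 22). λ = (22 - 29)/(11 - 3) ≡ 40/8 mod 47. 8⁻¹ ≡ 6 (mod 47) since 8·6 = 48 ≡ 1, so λ ≡ 5.
  x = λ² - 3 - 11 = 25 - 14 ≡ 11; y = λ·(3 - 11) - 29 ≡ 25. → (11, 25)
7P: (11, 25) + (11, 22): same x and y₁ ≡ -y₂, so the sum is O.
7P = O, so the order is 7.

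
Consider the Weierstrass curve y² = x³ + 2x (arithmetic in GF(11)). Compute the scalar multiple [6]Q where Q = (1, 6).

Repeated addition: build up to 6Q.
2Q: tangent at (1, 6): λ = (3·1² + 2)/(2·6) ≡ 5/1. 1⁻¹ ≡ 1 (mod 11), so λ ≡ 5·1 ≡ 5.
  x = λ² - 1 - 1 = 25 - 2 ≡ 1; y = λ·(1 - 1) - 6 ≡ 5. → (1, 5)
3Q: (1, 5) + (1, 6): same x and y₁ ≡ -y₂, so the sum is O.
4Q: O + (1, 6) = (1, 6) (identity).
5Q: tangent at (1, 6): λ = (3·1² + 2)/(2·6) ≡ 5/1. 1⁻¹ ≡ 1 (mod 11) since 1·1 = 1 ≡ 1, so λ ≡ 5·1 ≡ 5.
  x = λ² - 1 - 1 = 25 - 2 ≡ 1; y = λ·(1 - 1) - 6 ≡ 5. → (1, 5)
6Q: (1, 5) + (1, 6): same x and y₁ ≡ -y₂, so the sum is O.

O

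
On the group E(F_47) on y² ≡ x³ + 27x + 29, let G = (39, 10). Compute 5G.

Repeated addition: build up to 5G.
2G: tangent at (39, 10): λ = (3·39² + 27)/(2·10) ≡ 31/20. 20⁻¹ ≡ 40 (mod 47), so λ ≡ 31·40 ≡ 18.
  x = λ² - 39 - 39 = 324 - 78 ≡ 11; y = λ·(39 - 11) - 10 ≡ 24. → (11, 24)
3G: (11, 24) + (39, 10). λ = (10 - 24)/(39 - 11) ≡ 33/28 mod 47. 28⁻¹ ≡ 42 (mod 47), so λ ≡ 23.
  x = λ² - 11 - 39 = 529 - 50 ≡ 9; y = λ·(11 - 9) - 24 ≡ 22. → (9, 22)
4G: (9, 22) + (39, 10). λ = (10 - 22)/(39 - 9) ≡ 35/30 mod 47. 30⁻¹ ≡ 11 (mod 47), so λ ≡ 9.
  x = λ² - 9 - 39 = 81 - 48 ≡ 33; y = λ·(9 - 33) - 22 ≡ 44. → (33, 44)
5G: (33, 44) + (39, 10). λ = (10 - 44)/(39 - 33) ≡ 13/6 mod 47. 6⁻¹ ≡ 8 (mod 47) since 6·8 = 48 ≡ 1, so λ ≡ 10.
  x = λ² - 33 - 39 = 100 - 72 ≡ 28; y = λ·(33 - 28) - 44 ≡ 6. → (28, 6)

(28, 6)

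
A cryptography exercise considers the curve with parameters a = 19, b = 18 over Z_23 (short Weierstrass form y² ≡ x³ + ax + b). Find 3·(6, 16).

(10, 14)

Write Q = (6, 16).
Repeated addition: build up to 3Q.
2Q: tangent at (6, 16): λ = (3·6² + 19)/(2·16) ≡ 12/9. 9⁻¹ ≡ 18 (mod 23) since 9·18 = 162 ≡ 1, so λ ≡ 12·18 ≡ 9.
  x = λ² - 6 - 6 = 81 - 12 ≡ 0; y = λ·(6 - 0) - 16 ≡ 15. → (0, 15)
3Q: (0, 15) + (6, 16). λ = (16 - 15)/(6 - 0) ≡ 1/6 mod 23. 6⁻¹ ≡ 4 (mod 23) since 6·4 = 24 ≡ 1, so λ ≡ 4.
  x = λ² - 0 - 6 = 16 - 6 ≡ 10; y = λ·(0 - 10) - 15 ≡ 14. → (10, 14)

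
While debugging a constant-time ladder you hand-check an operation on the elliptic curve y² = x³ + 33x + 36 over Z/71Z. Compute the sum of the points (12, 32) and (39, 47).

(58, 45)

(12, 32) + (39, 47). λ = (47 - 32)/(39 - 12) ≡ 15/27 mod 71. 27⁻¹ ≡ 50 (mod 71) since 27·50 = 1350 ≡ 1, so λ ≡ 40.
  x = λ² - 12 - 39 = 1600 - 51 ≡ 58; y = λ·(12 - 58) - 32 ≡ 45. → (58, 45)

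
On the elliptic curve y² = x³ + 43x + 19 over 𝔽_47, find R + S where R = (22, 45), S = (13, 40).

(39, 3)

(22, 45) + (13, 40). λ = (40 - 45)/(13 - 22) ≡ 42/38 mod 47. 38⁻¹ ≡ 26 (mod 47), so λ ≡ 11.
  x = λ² - 22 - 13 = 121 - 35 ≡ 39; y = λ·(22 - 39) - 45 ≡ 3. → (39, 3)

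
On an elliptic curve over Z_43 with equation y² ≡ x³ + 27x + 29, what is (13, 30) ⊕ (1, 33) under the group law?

(21, 15)

(13, 30) + (1, 33). λ = (33 - 30)/(1 - 13) ≡ 3/31 mod 43. 31⁻¹ ≡ 25 (mod 43) since 31·25 = 775 ≡ 1, so λ ≡ 32.
  x = λ² - 13 - 1 = 1024 - 14 ≡ 21; y = λ·(13 - 21) - 30 ≡ 15. → (21, 15)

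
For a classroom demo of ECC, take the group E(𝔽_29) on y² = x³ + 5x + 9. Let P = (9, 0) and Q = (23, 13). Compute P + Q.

(9, 0) + (23, 13). λ = (13 - 0)/(23 - 9) ≡ 13/14 mod 29. 14⁻¹ ≡ 27 (mod 29), so λ ≡ 3.
  x = λ² - 9 - 23 = 9 - 32 ≡ 6; y = λ·(9 - 6) - 0 ≡ 9. → (6, 9)

(6, 9)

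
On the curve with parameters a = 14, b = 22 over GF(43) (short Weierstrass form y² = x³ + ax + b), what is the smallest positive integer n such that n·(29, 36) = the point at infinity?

2P: tangent at (29, 36): λ = (3·29² + 14)/(2·36) ≡ 0/29. 29⁻¹ ≡ 3 (mod 43), so λ ≡ 0·3 ≡ 0.
  x = λ² - 29 - 29 = 0 - 58 ≡ 28; y = λ·(29 - 28) - 36 ≡ 7. → (28, 7)
3P: (28, 7) + (29, 36). λ = (36 - 7)/(29 - 28) ≡ 29/1 mod 43. 1⁻¹ ≡ 1 (mod 43) since 1·1 = 1 ≡ 1, so λ ≡ 29.
  x = λ² - 28 - 29 = 841 - 57 ≡ 10; y = λ·(28 - 10) - 7 ≡ 42. → (10, 42)
4P: (10, 42) + (29, 36). λ = (36 - 42)/(29 - 10) ≡ 37/19 mod 43. 19⁻¹ ≡ 34 (mod 43), so λ ≡ 11.
  x = λ² - 10 - 29 = 121 - 39 ≡ 39; y = λ·(10 - 39) - 42 ≡ 26. → (39, 26)
5P: (39, 26) + (29, 36). λ = (36 - 26)/(29 - 39) ≡ 10/33 mod 43. 33⁻¹ ≡ 30 (mod 43) since 33·30 = 990 ≡ 1, so λ ≡ 42.
  x = λ² - 39 - 29 = 1764 - 68 ≡ 19; y = λ·(39 - 19) - 26 ≡ 40. → (19, 40)
6P: (19, 40) + (29, 36). λ = (36 - 40)/(29 - 19) ≡ 39/10 mod 43. 10⁻¹ ≡ 13 (mod 43) since 10·13 = 130 ≡ 1, so λ ≡ 34.
  x = λ² - 19 - 29 = 1156 - 48 ≡ 33; y = λ·(19 - 33) - 40 ≡ 0. → (33, 0)
7P: (33, 0) + (29, 36). λ = (36 - 0)/(29 - 33) ≡ 36/39 mod 43. 39⁻¹ ≡ 32 (mod 43), so λ ≡ 34.
  x = λ² - 33 - 29 = 1156 - 62 ≡ 19; y = λ·(33 - 19) - 0 ≡ 3. → (19, 3)
8P: (19, 3) + (29, 36). λ = (36 - 3)/(29 - 19) ≡ 33/10 mod 43. 10⁻¹ ≡ 13 (mod 43), so λ ≡ 42.
  x = λ² - 19 - 29 = 1764 - 48 ≡ 39; y = λ·(19 - 39) - 3 ≡ 17. → (39, 17)
9P: (39, 17) + (29, 36). λ = (36 - 17)/(29 - 39) ≡ 19/33 mod 43. 33⁻¹ ≡ 30 (mod 43), so λ ≡ 11.
  x = λ² - 39 - 29 = 121 - 68 ≡ 10; y = λ·(39 - 10) - 17 ≡ 1. → (10, 1)
10P: (10, 1) + (29, 36). λ = (36 - 1)/(29 - 10) ≡ 35/19 mod 43. 19⁻¹ ≡ 34 (mod 43), so λ ≡ 29.
  x = λ² - 10 - 29 = 841 - 39 ≡ 28; y = λ·(10 - 28) - 1 ≡ 36. → (28, 36)
11P: (28, 36) + (29, 36). λ = (36 - 36)/(29 - 28) ≡ 0/1 mod 43. 1⁻¹ ≡ 1 (mod 43) since 1·1 = 1 ≡ 1, so λ ≡ 0.
  x = λ² - 28 - 29 = 0 - 57 ≡ 29; y = λ·(28 - 29) - 36 ≡ 7. → (29, 7)
12P: (29, 7) + (29, 36): same x and y₁ ≡ -y₂, so the sum is the point at infinity.
12P = the point at infinity, so the order is 12.

12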